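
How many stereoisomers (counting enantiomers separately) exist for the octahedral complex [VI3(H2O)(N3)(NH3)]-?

5

The six octahedral sites form three mutually perpendicular trans pairs.
Working through the distinct placements yields 4 geometric isomers: I mer (3 arrangements); I fac (chiral).
One of these lacks any improper symmetry element and so occurs as an enantiomeric pair, giving 4 + 1 = 5 stereoisomers in total.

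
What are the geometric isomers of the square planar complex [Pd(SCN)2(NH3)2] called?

A square has two trans pairs of vertices; adjacent vertices are cis.
The distinct arrangements are (2 in all): SCN cis; SCN trans.

cis and trans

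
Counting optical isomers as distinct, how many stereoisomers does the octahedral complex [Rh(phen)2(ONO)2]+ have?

3

The six octahedral sites form three mutually perpendicular trans pairs.
Each phen is bidentate and must span two cis positions.
The distinct arrangements are (2 in all): ONO trans; ONO cis (chiral).
One of these lacks any improper symmetry element and so occurs as an enantiomeric pair, giving 2 + 1 = 3 stereoisomers in total.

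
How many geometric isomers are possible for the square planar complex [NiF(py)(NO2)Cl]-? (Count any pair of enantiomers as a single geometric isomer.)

Systematic placement gives 3 geometric isomers: (Cl/NO2 trans, F/py trans); (Cl/py trans, F/NO2 trans); (Cl/F trans, NO2/py trans).

3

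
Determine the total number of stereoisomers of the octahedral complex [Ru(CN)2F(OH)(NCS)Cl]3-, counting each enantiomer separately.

In an octahedral complex each vertex has one trans partner and four cis neighbours.
Systematic enumeration (placing each ligand type in turn and discarding arrangements equivalent by rotation or reflection) gives 9 geometric isomers.
Of these, 6 lack any improper symmetry element and so occur as enantiomeric pairs, giving 9 + 6 = 15 stereoisomers in total.

15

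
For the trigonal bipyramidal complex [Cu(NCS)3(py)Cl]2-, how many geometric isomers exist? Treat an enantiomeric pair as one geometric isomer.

A trigonal bipyramid has two axial and three equatorial sites, which are chemically inequivalent.
Working through the distinct placements yields 4 geometric isomers: py equatorial, Cl axial; py axial, Cl axial; py equatorial, Cl equatorial; py axial, Cl equatorial.

4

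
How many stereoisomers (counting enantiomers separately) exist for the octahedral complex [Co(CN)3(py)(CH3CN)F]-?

In an octahedral complex each vertex has one trans partner and four cis neighbours.
Systematic placement gives 4 geometric isomers: CN mer (3 arrangements); CN fac (chiral).
One of these lacks any improper symmetry element and so occurs as an enantiomeric pair, giving 4 + 1 = 5 stereoisomers in total.

5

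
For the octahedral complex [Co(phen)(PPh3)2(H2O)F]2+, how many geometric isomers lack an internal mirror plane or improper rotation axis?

2

Each phen is bidentate and must span two cis positions.
There are 4 geometric isomers: PPh3 cis (3 arrangements, 2 chiral); PPh3 trans.
Of these, 2 lack any improper symmetry element and so occur as enantiomeric pairs, giving 4 + 2 = 6 stereoisomers in total.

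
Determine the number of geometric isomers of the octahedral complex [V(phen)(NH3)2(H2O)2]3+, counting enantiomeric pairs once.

Each phen is bidentate and must span two cis positions.
Working through the distinct placements yields 3 geometric isomers: NH3 cis, H2O trans; NH3 cis, H2O cis (chiral); NH3 trans, H2O cis.

3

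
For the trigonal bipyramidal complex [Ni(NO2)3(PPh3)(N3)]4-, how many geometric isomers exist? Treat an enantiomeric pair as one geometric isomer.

In a trigonal bipyramid the two axial positions differ from the three equatorial ones.
Systematic placement gives 4 geometric isomers: PPh3 equatorial, N3 axial; PPh3 axial, N3 axial; PPh3 equatorial, N3 equatorial; PPh3 axial, N3 equatorial.

4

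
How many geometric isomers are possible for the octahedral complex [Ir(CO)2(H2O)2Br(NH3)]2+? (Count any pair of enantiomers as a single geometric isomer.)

6

The six octahedral sites form three mutually perpendicular trans pairs.
Working through the distinct placements yields 6 geometric isomers: CO cis, H2O cis (3 arrangements, 2 chiral); CO cis, H2O trans; CO trans, H2O cis; CO trans, H2O trans.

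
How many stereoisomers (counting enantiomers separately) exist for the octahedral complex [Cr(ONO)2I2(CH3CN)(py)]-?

The six octahedral sites form three mutually perpendicular trans pairs.
The distinct arrangements are (6 in all): ONO cis, I cis (3 arrangements, 2 chiral); ONO trans, I cis; ONO cis, I trans; ONO trans, I trans.
Of these, 2 lack any improper symmetry element and so occur as enantiomeric pairs, giving 6 + 2 = 8 stereoisomers in total.

8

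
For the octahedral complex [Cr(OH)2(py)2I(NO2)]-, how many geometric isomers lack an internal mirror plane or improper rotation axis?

An octahedron has six vertices in three trans pairs; every non-trans pair is cis.
The distinct arrangements are (6 in all): OH trans, py trans; OH cis, py cis (3 arrangements, 2 chiral); OH cis, py trans; OH trans, py cis.
Of these, 2 lack any improper symmetry element and so occur as enantiomeric pairs, giving 6 + 2 = 8 stereoisomers in total.

2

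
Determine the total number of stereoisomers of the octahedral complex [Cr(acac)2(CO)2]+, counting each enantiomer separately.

3

In an octahedral complex each vertex has one trans partner and four cis neighbours.
Each acac is bidentate and must span two cis positions.
Working through the distinct placements yields 2 geometric isomers: CO trans; CO cis (chiral).
One of these lacks any improper symmetry element and so occurs as an enantiomeric pair, giving 2 + 1 = 3 stereoisomers in total.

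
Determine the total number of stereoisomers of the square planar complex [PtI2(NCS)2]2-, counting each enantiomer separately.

2

There are 2 geometric isomers: I cis; I trans.
Each arrangement has an internal mirror plane or centre of symmetry, so none is chiral.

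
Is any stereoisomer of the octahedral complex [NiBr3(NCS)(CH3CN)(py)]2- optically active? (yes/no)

An octahedron has six vertices in three trans pairs; every non-trans pair is cis.
Systematic placement gives 4 geometric isomers: Br mer (3 arrangements); Br fac (chiral).
One of these lacks any improper symmetry element and so occurs as an enantiomeric pair, giving 4 + 1 = 5 stereoisomers in total.

yes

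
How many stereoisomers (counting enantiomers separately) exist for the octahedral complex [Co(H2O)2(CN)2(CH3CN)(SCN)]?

In an octahedral complex each vertex has one trans partner and four cis neighbours.
The distinct arrangements are (6 in all): H2O cis, CN cis (3 arrangements, 2 chiral); H2O trans, CN cis; H2O cis, CN trans; H2O trans, CN trans.
Of these, 2 lack any improper symmetry element and so occur as enantiomeric pairs, giving 6 + 2 = 8 stereoisomers in total.

8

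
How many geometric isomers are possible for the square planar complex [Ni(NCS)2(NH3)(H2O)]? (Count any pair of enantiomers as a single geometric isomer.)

In a square planar complex each vertex has one trans partner and two cis neighbours.
There are 2 geometric isomers: NCS cis; NCS trans.

2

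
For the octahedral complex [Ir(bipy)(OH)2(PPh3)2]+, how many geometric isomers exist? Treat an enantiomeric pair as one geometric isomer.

3

The six octahedral sites form three mutually perpendicular trans pairs.
Each bipy is bidentate and must span two cis positions.
Working through the distinct placements yields 3 geometric isomers: OH trans, PPh3 cis; OH cis, PPh3 cis (chiral); OH cis, PPh3 trans.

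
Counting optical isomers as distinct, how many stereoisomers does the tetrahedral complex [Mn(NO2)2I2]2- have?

Only one geometric arrangement is possible.

1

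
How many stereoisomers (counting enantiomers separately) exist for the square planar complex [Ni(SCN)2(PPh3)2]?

A square has two trans pairs of vertices; adjacent vertices are cis.
Systematic placement gives 2 geometric isomers: SCN cis; SCN trans.
Each arrangement has an internal mirror plane or centre of symmetry, so none is chiral.

2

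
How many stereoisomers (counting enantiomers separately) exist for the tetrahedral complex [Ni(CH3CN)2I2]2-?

All four vertices of a tetrahedron are equivalent and mutually adjacent, so cis/trans isomerism cannot arise.
Only one geometric arrangement is possible.

1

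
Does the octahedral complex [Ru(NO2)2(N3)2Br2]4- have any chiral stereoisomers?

yes

The six octahedral sites form three mutually perpendicular trans pairs.
There are 5 geometric isomers: NO2 trans, N3 trans, Br trans; NO2 cis, N3 cis, Br trans; NO2 trans, N3 cis, Br cis; NO2 cis, N3 cis, Br cis (chiral); NO2 cis, N3 trans, Br cis.
One of these lacks any improper symmetry element and so occurs as an enantiomeric pair, giving 5 + 1 = 6 stereoisomers in total.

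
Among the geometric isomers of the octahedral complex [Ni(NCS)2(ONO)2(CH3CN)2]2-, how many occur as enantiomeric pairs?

1

The six octahedral sites form three mutually perpendicular trans pairs.
Systematic placement gives 5 geometric isomers: NCS trans, ONO trans, CH3CN trans; NCS cis, ONO cis, CH3CN trans; NCS cis, ONO trans, CH3CN cis; NCS cis, ONO cis, CH3CN cis (chiral); NCS trans, ONO cis, CH3CN cis.
One of these lacks any improper symmetry element and so occurs as an enantiomeric pair, giving 5 + 1 = 6 stereoisomers in total.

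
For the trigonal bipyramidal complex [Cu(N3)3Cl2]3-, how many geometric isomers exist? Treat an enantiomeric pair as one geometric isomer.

In a trigonal bipyramid the two axial positions differ from the three equatorial ones.
Systematic placement gives 3 geometric isomers: Cl both axial; Cl one axial, one equatorial; Cl both equatorial.

3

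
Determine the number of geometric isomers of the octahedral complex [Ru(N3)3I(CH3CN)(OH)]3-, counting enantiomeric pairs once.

4

In an octahedral complex each vertex has one trans partner and four cis neighbours.
The distinct arrangements are (4 in all): N3 mer (3 arrangements); N3 fac (chiral).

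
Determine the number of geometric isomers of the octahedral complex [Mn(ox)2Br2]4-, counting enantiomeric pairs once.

2

In an octahedral complex each vertex has one trans partner and four cis neighbours.
Each ox is bidentate and must span two cis positions.
Systematic placement gives 2 geometric isomers: Br trans; Br cis (chiral).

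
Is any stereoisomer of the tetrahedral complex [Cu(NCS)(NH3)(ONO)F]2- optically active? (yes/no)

yes

Only one geometric arrangement is possible; it has no improper symmetry element, so it exists as a pair of enantiomers (2 stereoisomers).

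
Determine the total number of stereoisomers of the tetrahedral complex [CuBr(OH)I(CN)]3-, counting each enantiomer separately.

2

All four vertices of a tetrahedron are equivalent and mutually adjacent, so cis/trans isomerism cannot arise.
Only one geometric arrangement is possible; it has no improper symmetry element, so it exists as a pair of enantiomers (2 stereoisomers).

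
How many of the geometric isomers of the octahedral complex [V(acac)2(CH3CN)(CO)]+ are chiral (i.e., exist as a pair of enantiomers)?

1

Each acac is bidentate and must span two cis positions.
There are 2 geometric isomers: CH3CN and CO mutually trans; CH3CN and CO mutually cis (chiral).
One of these lacks any improper symmetry element and so occurs as an enantiomeric pair, giving 2 + 1 = 3 stereoisomers in total.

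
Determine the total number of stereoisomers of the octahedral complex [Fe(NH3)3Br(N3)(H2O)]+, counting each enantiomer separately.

5

The distinct arrangements are (4 in all): NH3 mer (3 arrangements); NH3 fac (chiral).
One of these lacks any improper symmetry element and so occurs as an enantiomeric pair, giving 4 + 1 = 5 stereoisomers in total.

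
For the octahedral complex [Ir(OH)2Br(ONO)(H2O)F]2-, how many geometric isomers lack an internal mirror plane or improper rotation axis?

6

Systematic enumeration (placing each ligand type in turn and discarding arrangements equivalent by rotation or reflection) gives 9 geometric isomers.
Of these, 6 lack any improper symmetry element and so occur as enantiomeric pairs, giving 9 + 6 = 15 stereoisomers in total.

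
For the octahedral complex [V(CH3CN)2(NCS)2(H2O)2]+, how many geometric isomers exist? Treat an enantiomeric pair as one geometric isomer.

In an octahedral complex each vertex has one trans partner and four cis neighbours.
Systematic placement gives 5 geometric isomers: CH3CN trans, NCS trans, H2O trans; CH3CN trans, NCS cis, H2O cis; CH3CN cis, NCS trans, H2O cis; CH3CN cis, NCS cis, H2O cis (chiral); CH3CN cis, NCS cis, H2O trans.

5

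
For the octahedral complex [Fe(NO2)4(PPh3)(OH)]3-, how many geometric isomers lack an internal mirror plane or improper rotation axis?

0

An octahedron has six vertices in three trans pairs; every non-trans pair is cis.
Working through the distinct placements yields 2 geometric isomers: PPh3 and OH mutually trans; PPh3 and OH mutually cis.
Each arrangement has an internal mirror plane or centre of symmetry, so none is chiral.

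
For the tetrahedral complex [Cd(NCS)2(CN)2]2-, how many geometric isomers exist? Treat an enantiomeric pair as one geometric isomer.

1

In a tetrahedral complex all four positions are equivalent and every pair of ligands is adjacent — there is no cis/trans distinction.
Only one geometric arrangement is possible.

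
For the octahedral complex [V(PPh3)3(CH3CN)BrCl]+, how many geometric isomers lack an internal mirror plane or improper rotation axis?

The six octahedral sites form three mutually perpendicular trans pairs.
There are 4 geometric isomers: PPh3 mer (3 arrangements); PPh3 fac (chiral).
One of these lacks any improper symmetry element and so occurs as an enantiomeric pair, giving 4 + 1 = 5 stereoisomers in total.

1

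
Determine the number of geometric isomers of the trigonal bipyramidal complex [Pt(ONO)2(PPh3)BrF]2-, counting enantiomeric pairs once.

7

In a trigonal bipyramid the two axial positions differ from the three equatorial ones.
Placing the ligands in turn and identifying arrangements related by rotation or reflection leaves 7 distinct geometric isomers.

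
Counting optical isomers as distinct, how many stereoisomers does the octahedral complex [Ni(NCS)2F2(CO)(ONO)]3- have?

8

There are 6 geometric isomers: NCS cis, F cis (3 arrangements, 2 chiral); NCS trans, F cis; NCS cis, F trans; NCS trans, F trans.
Of these, 2 lack any improper symmetry element and so occur as enantiomeric pairs, giving 6 + 2 = 8 stereoisomers in total.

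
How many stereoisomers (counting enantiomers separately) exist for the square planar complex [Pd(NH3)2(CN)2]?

Working through the distinct placements yields 2 geometric isomers: NH3 cis; NH3 trans.
Each arrangement has an internal mirror plane or centre of symmetry, so none is chiral.

2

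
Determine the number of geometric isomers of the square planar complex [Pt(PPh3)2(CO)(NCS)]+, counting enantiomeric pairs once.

A square has two trans pairs of vertices; adjacent vertices are cis.
Systematic placement gives 2 geometric isomers: PPh3 cis; PPh3 trans.

2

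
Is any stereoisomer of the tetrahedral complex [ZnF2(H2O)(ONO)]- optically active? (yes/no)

In a tetrahedral complex all four positions are equivalent and every pair of ligands is adjacent — there is no cis/trans distinction.
Only one geometric arrangement is possible.

no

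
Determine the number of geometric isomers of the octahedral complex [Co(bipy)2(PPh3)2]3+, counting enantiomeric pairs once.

Each bipy is bidentate and must span two cis positions.
Systematic placement gives 2 geometric isomers: PPh3 trans; PPh3 cis (chiral).

2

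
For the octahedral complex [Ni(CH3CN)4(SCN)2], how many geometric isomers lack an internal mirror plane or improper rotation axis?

0

There are 2 geometric isomers: SCN trans; SCN cis.
Each arrangement has an internal mirror plane or centre of symmetry, so none is chiral.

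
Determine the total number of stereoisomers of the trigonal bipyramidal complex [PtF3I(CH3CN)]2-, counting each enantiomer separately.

4

A trigonal bipyramid has two axial and three equatorial sites, which are chemically inequivalent.
Systematic placement gives 4 geometric isomers: I equatorial, CH3CN axial; I axial, CH3CN axial; I equatorial, CH3CN equatorial; I axial, CH3CN equatorial.
Each arrangement has an internal mirror plane or centre of symmetry, so none is chiral.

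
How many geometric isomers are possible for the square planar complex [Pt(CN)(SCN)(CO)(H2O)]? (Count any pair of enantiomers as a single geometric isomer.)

3

A square has two trans pairs of vertices; adjacent vertices are cis.
Working through the distinct placements yields 3 geometric isomers: (CN/H2O trans, CO/SCN trans); (CN/SCN trans, CO/H2O trans); (CN/CO trans, H2O/SCN trans).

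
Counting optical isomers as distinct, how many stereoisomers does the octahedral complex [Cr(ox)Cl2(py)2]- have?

4

In an octahedral complex each vertex has one trans partner and four cis neighbours.
Each ox is bidentate and must span two cis positions.
Working through the distinct placements yields 3 geometric isomers: Cl trans, py cis; Cl cis, py trans; Cl cis, py cis (chiral).
One of these lacks any improper symmetry element and so occurs as an enantiomeric pair, giving 3 + 1 = 4 stereoisomers in total.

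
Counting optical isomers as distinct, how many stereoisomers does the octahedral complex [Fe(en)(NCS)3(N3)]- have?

2

In an octahedral complex each vertex has one trans partner and four cis neighbours.
Each en is bidentate and must span two cis positions.
Systematic placement gives 2 geometric isomers: NCS fac; NCS mer.
Each arrangement has an internal mirror plane or centre of symmetry, so none is chiral.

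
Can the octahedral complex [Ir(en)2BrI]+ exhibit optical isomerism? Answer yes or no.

The six octahedral sites form three mutually perpendicular trans pairs.
Each en is bidentate and must span two cis positions.
There are 2 geometric isomers: Br and I mutually trans; Br and I mutually cis (chiral).
One of these lacks any improper symmetry element and so occurs as an enantiomeric pair, giving 2 + 1 = 3 stereoisomers in total.

yes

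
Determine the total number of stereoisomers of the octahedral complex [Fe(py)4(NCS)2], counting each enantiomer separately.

2

In an octahedral complex each vertex has one trans partner and four cis neighbours.
The distinct arrangements are (2 in all): NCS trans; NCS cis.
Each arrangement has an internal mirror plane or centre of symmetry, so none is chiral.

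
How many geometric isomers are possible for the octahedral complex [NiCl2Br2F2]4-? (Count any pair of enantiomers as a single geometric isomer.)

5

The six octahedral sites form three mutually perpendicular trans pairs.
The distinct arrangements are (5 in all): Cl trans, Br trans, F trans; Cl cis, Br trans, F cis; Cl cis, Br cis, F trans; Cl cis, Br cis, F cis (chiral); Cl trans, Br cis, F cis.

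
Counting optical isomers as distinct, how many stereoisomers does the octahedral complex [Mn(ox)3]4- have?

2

An octahedron has six vertices in three trans pairs; every non-trans pair is cis.
Each ox is bidentate and must span two cis positions.
Only one geometric arrangement is possible; it has no improper symmetry element, so it exists as a pair of enantiomers (2 stereoisomers).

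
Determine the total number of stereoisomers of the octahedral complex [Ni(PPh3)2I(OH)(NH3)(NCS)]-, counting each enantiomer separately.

Systematic enumeration (placing each ligand type in turn and discarding arrangements equivalent by rotation or reflection) gives 9 geometric isomers.
Of these, 6 lack any improper symmetry element and so occur as enantiomeric pairs, giving 9 + 6 = 15 stereoisomers in total.

15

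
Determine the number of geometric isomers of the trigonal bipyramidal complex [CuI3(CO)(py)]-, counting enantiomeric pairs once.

4

In a trigonal bipyramid the two axial positions differ from the three equatorial ones.
Working through the distinct placements yields 4 geometric isomers: CO axial, py equatorial; CO axial, py axial; CO equatorial, py equatorial; CO equatorial, py axial.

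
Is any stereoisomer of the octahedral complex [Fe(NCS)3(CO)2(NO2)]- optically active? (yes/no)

no

An octahedron has six vertices in three trans pairs; every non-trans pair is cis.
Working through the distinct placements yields 3 geometric isomers: NCS mer, CO trans; NCS fac, CO cis; NCS mer, CO cis.
Each arrangement has an internal mirror plane or centre of symmetry, so none is chiral.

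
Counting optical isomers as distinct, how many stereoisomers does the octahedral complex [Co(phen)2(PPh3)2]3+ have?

3

An octahedron has six vertices in three trans pairs; every non-trans pair is cis.
Each phen is bidentate and must span two cis positions.
Working through the distinct placements yields 2 geometric isomers: PPh3 trans; PPh3 cis (chiral).
One of these lacks any improper symmetry element and so occurs as an enantiomeric pair, giving 2 + 1 = 3 stereoisomers in total.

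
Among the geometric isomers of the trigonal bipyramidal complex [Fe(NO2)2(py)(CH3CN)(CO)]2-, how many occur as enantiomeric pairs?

3

A trigonal bipyramid has two axial and three equatorial sites, which are chemically inequivalent.
Exhaustive case analysis gives 7 geometric isomers.
Of these, 3 lack any improper symmetry element and so occur as enantiomeric pairs, giving 7 + 3 = 10 stereoisomers in total.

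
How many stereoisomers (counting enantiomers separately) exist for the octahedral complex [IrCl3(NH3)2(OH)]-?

3

An octahedron has six vertices in three trans pairs; every non-trans pair is cis.
The distinct arrangements are (3 in all): Cl mer, NH3 cis; Cl mer, NH3 trans; Cl fac, NH3 cis.
Each arrangement has an internal mirror plane or centre of symmetry, so none is chiral.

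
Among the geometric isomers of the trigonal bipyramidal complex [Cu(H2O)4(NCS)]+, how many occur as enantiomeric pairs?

0

There are 2 geometric isomers: NCS equatorial; NCS axial.
Each arrangement has an internal mirror plane or centre of symmetry, so none is chiral.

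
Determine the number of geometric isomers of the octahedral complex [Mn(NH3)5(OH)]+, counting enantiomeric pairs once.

The six octahedral sites form three mutually perpendicular trans pairs.
Only one geometric arrangement is possible.

1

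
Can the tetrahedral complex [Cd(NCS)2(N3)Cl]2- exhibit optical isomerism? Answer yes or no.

no

In a tetrahedral complex all four positions are equivalent and every pair of ligands is adjacent — there is no cis/trans distinction.
Only one geometric arrangement is possible.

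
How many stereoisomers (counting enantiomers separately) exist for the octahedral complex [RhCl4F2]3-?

Working through the distinct placements yields 2 geometric isomers: F trans; F cis.
Each arrangement has an internal mirror plane or centre of symmetry, so none is chiral.

2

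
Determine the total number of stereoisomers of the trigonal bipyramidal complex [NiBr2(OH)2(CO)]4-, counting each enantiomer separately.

6

A trigonal bipyramid has two axial and three equatorial sites, which are chemically inequivalent.
Systematic enumeration (placing each ligand type in turn and discarding arrangements equivalent by rotation or reflection) gives 5 geometric isomers.
One of these lacks any improper symmetry element and so occurs as an enantiomeric pair, giving 5 + 1 = 6 stereoisomers in total.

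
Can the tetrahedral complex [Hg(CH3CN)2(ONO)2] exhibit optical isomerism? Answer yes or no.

no

All four vertices of a tetrahedron are equivalent and mutually adjacent, so cis/trans isomerism cannot arise.
Only one geometric arrangement is possible.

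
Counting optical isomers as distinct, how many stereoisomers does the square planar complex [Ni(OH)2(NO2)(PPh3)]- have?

A square has two trans pairs of vertices; adjacent vertices are cis.
There are 2 geometric isomers: OH cis; OH trans.
Each arrangement has an internal mirror plane or centre of symmetry, so none is chiral.

2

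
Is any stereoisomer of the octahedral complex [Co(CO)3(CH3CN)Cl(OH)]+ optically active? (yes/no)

The distinct arrangements are (4 in all): CO mer (3 arrangements); CO fac (chiral).
One of these lacks any improper symmetry element and so occurs as an enantiomeric pair, giving 4 + 1 = 5 stereoisomers in total.

yes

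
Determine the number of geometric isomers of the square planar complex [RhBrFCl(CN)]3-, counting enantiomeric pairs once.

3

In a square planar complex each vertex has one trans partner and two cis neighbours.
The distinct arrangements are (3 in all): (Br/Cl trans, CN/F trans); (Br/F trans, CN/Cl trans); (Br/CN trans, Cl/F trans).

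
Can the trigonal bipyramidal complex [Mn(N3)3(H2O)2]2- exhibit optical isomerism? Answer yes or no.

A trigonal bipyramid has two axial and three equatorial sites, which are chemically inequivalent.
Systematic placement gives 3 geometric isomers: H2O both axial; H2O one axial, one equatorial; H2O both equatorial.
Each arrangement has an internal mirror plane or centre of symmetry, so none is chiral.

no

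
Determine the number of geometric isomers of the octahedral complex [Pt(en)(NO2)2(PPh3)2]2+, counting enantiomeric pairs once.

Each en is bidentate and must span two cis positions.
Systematic placement gives 3 geometric isomers: NO2 trans, PPh3 cis; NO2 cis, PPh3 cis (chiral); NO2 cis, PPh3 trans.

3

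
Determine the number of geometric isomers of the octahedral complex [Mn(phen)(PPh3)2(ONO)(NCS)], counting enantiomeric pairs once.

4

In an octahedral complex each vertex has one trans partner and four cis neighbours.
Each phen is bidentate and must span two cis positions.
There are 4 geometric isomers: PPh3 cis (3 arrangements, 2 chiral); PPh3 trans.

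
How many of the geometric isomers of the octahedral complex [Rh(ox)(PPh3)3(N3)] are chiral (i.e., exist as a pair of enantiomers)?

0

An octahedron has six vertices in three trans pairs; every non-trans pair is cis.
Each ox is bidentate and must span two cis positions.
Systematic placement gives 2 geometric isomers: PPh3 fac; PPh3 mer.
Each arrangement has an internal mirror plane or centre of symmetry, so none is chiral.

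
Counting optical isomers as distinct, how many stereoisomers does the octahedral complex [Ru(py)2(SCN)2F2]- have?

Working through the distinct placements yields 5 geometric isomers: py trans, SCN trans, F trans; py cis, SCN cis, F trans; py trans, SCN cis, F cis; py cis, SCN cis, F cis (chiral); py cis, SCN trans, F cis.
One of these lacks any improper symmetry element and so occurs as an enantiomeric pair, giving 5 + 1 = 6 stereoisomers in total.

6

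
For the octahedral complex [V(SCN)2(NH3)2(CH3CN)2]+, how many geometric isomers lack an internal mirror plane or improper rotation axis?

In an octahedral complex each vertex has one trans partner and four cis neighbours.
Working through the distinct placements yields 5 geometric isomers: SCN trans, NH3 trans, CH3CN trans; SCN cis, NH3 cis, CH3CN trans; SCN trans, NH3 cis, CH3CN cis; SCN cis, NH3 cis, CH3CN cis (chiral); SCN cis, NH3 trans, CH3CN cis.
One of these lacks any improper symmetry element and so occurs as an enantiomeric pair, giving 5 + 1 = 6 stereoisomers in total.

1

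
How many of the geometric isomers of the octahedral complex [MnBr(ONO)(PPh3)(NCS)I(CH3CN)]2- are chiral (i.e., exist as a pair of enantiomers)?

In an octahedral complex each vertex has one trans partner and four cis neighbours.
Exhaustive case analysis gives 15 geometric isomers.
Of these, 15 lack any improper symmetry element and so occur as enantiomeric pairs, giving 15 + 15 = 30 stereoisomers in total.

15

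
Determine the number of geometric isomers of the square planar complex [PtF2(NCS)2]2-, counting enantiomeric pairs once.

A square has two trans pairs of vertices; adjacent vertices are cis.
The distinct arrangements are (2 in all): F cis; F trans.

2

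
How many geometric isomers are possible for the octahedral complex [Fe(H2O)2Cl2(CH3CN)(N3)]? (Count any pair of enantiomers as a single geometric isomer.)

6

Working through the distinct placements yields 6 geometric isomers: H2O cis, Cl cis (3 arrangements, 2 chiral); H2O trans, Cl cis; H2O cis, Cl trans; H2O trans, Cl trans.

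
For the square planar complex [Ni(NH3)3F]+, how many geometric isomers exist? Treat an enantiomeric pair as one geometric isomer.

1

A square has two trans pairs of vertices; adjacent vertices are cis.
Only one geometric arrangement is possible.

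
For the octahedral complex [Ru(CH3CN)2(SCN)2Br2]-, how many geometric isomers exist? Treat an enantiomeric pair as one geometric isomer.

Systematic placement gives 5 geometric isomers: CH3CN trans, SCN trans, Br trans; CH3CN cis, SCN cis, Br trans; CH3CN cis, SCN trans, Br cis; CH3CN cis, SCN cis, Br cis (chiral); CH3CN trans, SCN cis, Br cis.

5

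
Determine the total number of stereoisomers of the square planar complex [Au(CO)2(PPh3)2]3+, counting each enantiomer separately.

The distinct arrangements are (2 in all): CO cis; CO trans.
Each arrangement has an internal mirror plane or centre of symmetry, so none is chiral.

2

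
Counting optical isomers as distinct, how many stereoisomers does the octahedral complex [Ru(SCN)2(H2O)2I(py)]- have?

8

The six octahedral sites form three mutually perpendicular trans pairs.
Systematic placement gives 6 geometric isomers: SCN cis, H2O trans; SCN trans, H2O trans; SCN cis, H2O cis (3 arrangements, 2 chiral); SCN trans, H2O cis.
Of these, 2 lack any improper symmetry element and so occur as enantiomeric pairs, giving 6 + 2 = 8 stereoisomers in total.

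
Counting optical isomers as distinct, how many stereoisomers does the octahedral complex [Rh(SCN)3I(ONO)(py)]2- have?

5

In an octahedral complex each vertex has one trans partner and four cis neighbours.
The distinct arrangements are (4 in all): SCN mer (3 arrangements); SCN fac (chiral).
One of these lacks any improper symmetry element and so occurs as an enantiomeric pair, giving 4 + 1 = 5 stereoisomers in total.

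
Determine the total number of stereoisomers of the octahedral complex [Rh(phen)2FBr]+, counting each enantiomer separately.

In an octahedral complex each vertex has one trans partner and four cis neighbours.
Each phen is bidentate and must span two cis positions.
Working through the distinct placements yields 2 geometric isomers: F and Br mutually trans; F and Br mutually cis (chiral).
One of these lacks any improper symmetry element and so occurs as an enantiomeric pair, giving 2 + 1 = 3 stereoisomers in total.

3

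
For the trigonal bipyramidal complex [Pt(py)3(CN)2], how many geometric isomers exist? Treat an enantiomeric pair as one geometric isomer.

There are 3 geometric isomers: CN both axial; CN one axial, one equatorial; CN both equatorial.

3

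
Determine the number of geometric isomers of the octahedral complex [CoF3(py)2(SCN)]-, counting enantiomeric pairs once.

An octahedron has six vertices in three trans pairs; every non-trans pair is cis.
Working through the distinct placements yields 3 geometric isomers: F mer, py trans; F mer, py cis; F fac, py cis.

3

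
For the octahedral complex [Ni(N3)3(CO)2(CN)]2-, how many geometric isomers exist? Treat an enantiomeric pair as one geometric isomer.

3

An octahedron has six vertices in three trans pairs; every non-trans pair is cis.
There are 3 geometric isomers: N3 mer, CO cis; N3 mer, CO trans; N3 fac, CO cis.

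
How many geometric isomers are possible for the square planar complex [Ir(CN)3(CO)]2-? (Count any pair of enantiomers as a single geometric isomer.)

A square has two trans pairs of vertices; adjacent vertices are cis.
Only one geometric arrangement is possible.

1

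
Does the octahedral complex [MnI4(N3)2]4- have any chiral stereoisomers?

In an octahedral complex each vertex has one trans partner and four cis neighbours.
Working through the distinct placements yields 2 geometric isomers: N3 trans; N3 cis.
Each arrangement has an internal mirror plane or centre of symmetry, so none is chiral.

no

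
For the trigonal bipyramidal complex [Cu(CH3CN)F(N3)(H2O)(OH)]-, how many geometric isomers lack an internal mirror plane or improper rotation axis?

In a trigonal bipyramid the two axial positions differ from the three equatorial ones.
Systematic enumeration (placing each ligand type in turn and discarding arrangements equivalent by rotation or reflection) gives 10 geometric isomers.
Of these, 10 lack any improper symmetry element and so occur as enantiomeric pairs, giving 10 + 10 = 20 stereoisomers in total.

10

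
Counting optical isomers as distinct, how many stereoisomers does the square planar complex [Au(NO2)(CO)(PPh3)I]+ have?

3

In a square planar complex each vertex has one trans partner and two cis neighbours.
The distinct arrangements are (3 in all): (CO/NO2 trans, I/PPh3 trans); (CO/PPh3 trans, I/NO2 trans); (CO/I trans, NO2/PPh3 trans).
Each arrangement has an internal mirror plane or centre of symmetry, so none is chiral.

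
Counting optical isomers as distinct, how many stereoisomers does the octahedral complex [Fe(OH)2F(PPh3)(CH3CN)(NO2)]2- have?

15

The six octahedral sites form three mutually perpendicular trans pairs.
Systematic enumeration (placing each ligand type in turn and discarding arrangements equivalent by rotation or reflection) gives 9 geometric isomers.
Of these, 6 lack any improper symmetry element and so occur as enantiomeric pairs, giving 9 + 6 = 15 stereoisomers in total.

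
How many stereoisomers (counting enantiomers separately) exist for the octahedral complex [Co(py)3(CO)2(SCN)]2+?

3

In an octahedral complex each vertex has one trans partner and four cis neighbours.
The distinct arrangements are (3 in all): py mer, CO trans; py mer, CO cis; py fac, CO cis.
Each arrangement has an internal mirror plane or centre of symmetry, so none is chiral.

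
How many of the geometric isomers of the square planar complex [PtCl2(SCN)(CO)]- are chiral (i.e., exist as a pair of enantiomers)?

0

In a square planar complex each vertex has one trans partner and two cis neighbours.
Systematic placement gives 2 geometric isomers: Cl cis; Cl trans.
Each arrangement has an internal mirror plane or centre of symmetry, so none is chiral.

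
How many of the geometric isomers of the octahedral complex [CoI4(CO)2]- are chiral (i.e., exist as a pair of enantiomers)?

0

An octahedron has six vertices in three trans pairs; every non-trans pair is cis.
Working through the distinct placements yields 2 geometric isomers: CO trans; CO cis.
Each arrangement has an internal mirror plane or centre of symmetry, so none is chiral.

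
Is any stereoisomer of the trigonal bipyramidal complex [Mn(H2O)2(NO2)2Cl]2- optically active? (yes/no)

yes

In a trigonal bipyramid the two axial positions differ from the three equatorial ones.
Placing the ligands in turn and identifying arrangements related by rotation or reflection leaves 5 distinct geometric isomers.
One of these lacks any improper symmetry element and so occurs as an enantiomeric pair, giving 5 + 1 = 6 stereoisomers in total.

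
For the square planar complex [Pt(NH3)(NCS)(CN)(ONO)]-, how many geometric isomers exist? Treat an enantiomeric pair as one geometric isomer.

A square has two trans pairs of vertices; adjacent vertices are cis.
There are 3 geometric isomers: (CN/NH3 trans, NCS/ONO trans); (CN/ONO trans, NCS/NH3 trans); (CN/NCS trans, NH3/ONO trans).

3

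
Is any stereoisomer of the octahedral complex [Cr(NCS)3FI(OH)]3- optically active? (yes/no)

yes

The six octahedral sites form three mutually perpendicular trans pairs.
Systematic placement gives 4 geometric isomers: NCS mer (3 arrangements); NCS fac (chiral).
One of these lacks any improper symmetry element and so occurs as an enantiomeric pair, giving 4 + 1 = 5 stereoisomers in total.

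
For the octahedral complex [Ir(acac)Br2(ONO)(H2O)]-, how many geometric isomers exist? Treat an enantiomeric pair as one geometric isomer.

Each acac is bidentate and must span two cis positions.
Systematic placement gives 4 geometric isomers: Br trans; Br cis (3 arrangements, 2 chiral).

4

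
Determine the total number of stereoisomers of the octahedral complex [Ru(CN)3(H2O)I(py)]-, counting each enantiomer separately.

The six octahedral sites form three mutually perpendicular trans pairs.
Systematic placement gives 4 geometric isomers: CN mer (3 arrangements); CN fac (chiral).
One of these lacks any improper symmetry element and so occurs as an enantiomeric pair, giving 4 + 1 = 5 stereoisomers in total.

5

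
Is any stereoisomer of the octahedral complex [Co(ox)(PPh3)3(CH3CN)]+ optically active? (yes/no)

no

The six octahedral sites form three mutually perpendicular trans pairs.
Each ox is bidentate and must span two cis positions.
Working through the distinct placements yields 2 geometric isomers: PPh3 fac; PPh3 mer.
Each arrangement has an internal mirror plane or centre of symmetry, so none is chiral.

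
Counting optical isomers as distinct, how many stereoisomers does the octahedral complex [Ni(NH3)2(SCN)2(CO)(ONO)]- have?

In an octahedral complex each vertex has one trans partner and four cis neighbours.
There are 6 geometric isomers: NH3 cis, SCN trans; NH3 cis, SCN cis (3 arrangements, 2 chiral); NH3 trans, SCN trans; NH3 trans, SCN cis.
Of these, 2 lack any improper symmetry element and so occur as enantiomeric pairs, giving 6 + 2 = 8 stereoisomers in total.

8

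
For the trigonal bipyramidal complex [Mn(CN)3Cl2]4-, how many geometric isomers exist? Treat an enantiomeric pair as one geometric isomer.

3

In a trigonal bipyramid the two axial positions differ from the three equatorial ones.
Working through the distinct placements yields 3 geometric isomers: Cl both equatorial; Cl one axial, one equatorial; Cl both axial.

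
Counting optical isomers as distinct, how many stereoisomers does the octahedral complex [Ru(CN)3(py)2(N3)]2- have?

The six octahedral sites form three mutually perpendicular trans pairs.
The distinct arrangements are (3 in all): CN mer, py trans; CN mer, py cis; CN fac, py cis.
Each arrangement has an internal mirror plane or centre of symmetry, so none is chiral.

3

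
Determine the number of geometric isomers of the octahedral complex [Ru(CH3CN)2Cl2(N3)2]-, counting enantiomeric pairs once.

5

In an octahedral complex each vertex has one trans partner and four cis neighbours.
Systematic placement gives 5 geometric isomers: CH3CN trans, Cl trans, N3 trans; CH3CN trans, Cl cis, N3 cis; CH3CN cis, Cl cis, N3 trans; CH3CN cis, Cl cis, N3 cis (chiral); CH3CN cis, Cl trans, N3 cis.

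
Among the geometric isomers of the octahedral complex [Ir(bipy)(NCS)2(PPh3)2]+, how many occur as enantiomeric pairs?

1

The six octahedral sites form three mutually perpendicular trans pairs.
Each bipy is bidentate and must span two cis positions.
There are 3 geometric isomers: NCS trans, PPh3 cis; NCS cis, PPh3 cis (chiral); NCS cis, PPh3 trans.
One of these lacks any improper symmetry element and so occurs as an enantiomeric pair, giving 3 + 1 = 4 stereoisomers in total.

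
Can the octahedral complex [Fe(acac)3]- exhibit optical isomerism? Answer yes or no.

An octahedron has six vertices in three trans pairs; every non-trans pair is cis.
Each acac is bidentate and must span two cis positions.
Only one geometric arrangement is possible; it has no improper symmetry element, so it exists as a pair of enantiomers (2 stereoisomers).

yes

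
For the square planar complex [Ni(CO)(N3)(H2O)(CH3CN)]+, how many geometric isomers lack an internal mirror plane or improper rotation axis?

0

In a square planar complex each vertex has one trans partner and two cis neighbours.
Working through the distinct placements yields 3 geometric isomers: (CH3CN/H2O trans, CO/N3 trans); (CH3CN/N3 trans, CO/H2O trans); (CH3CN/CO trans, H2O/N3 trans).
Each arrangement has an internal mirror plane or centre of symmetry, so none is chiral.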